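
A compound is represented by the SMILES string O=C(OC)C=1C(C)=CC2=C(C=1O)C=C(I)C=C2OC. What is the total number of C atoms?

14

Count every carbon token in the SMILES (each C, including those in ring-closure positions and inside branches).
Carbon count: 14.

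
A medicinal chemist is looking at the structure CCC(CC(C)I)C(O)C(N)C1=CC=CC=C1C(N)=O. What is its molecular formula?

Walk through each heavy atom and fill implicit hydrogens from standard valence (C 4, N 3, O 2, S 2, halogen 1):
  atom 1: C, bond orders sum to 1 (valence 4) → 3 H
  atom 2: C, bond orders sum to 2 (valence 4) → 2 H
  atom 3: C, bond orders sum to 3 (valence 4) → 1 H
  atom 4: C, bond orders sum to 2 (valence 4) → 2 H
  atom 5: C, bond orders sum to 3 (valence 4) → 1 H
  atom 6: C, bond orders sum to 1 (valence 4) → 3 H
  atom 7: I (halogen, monovalent) → 0 H
  atom 8: C, bond orders sum to 3 (valence 4) → 1 H
  atom 9: O, bond orders sum to 1 (valence 2) → 1 H
  atom 10: C, bond orders sum to 3 (valence 4) → 1 H
  atom 11: N, bond orders sum to 1 (valence 3) → 2 H
  atom 12: C, bond orders sum to 4 (valence 4) → 0 H
  atom 13: C, bond orders sum to 3 (valence 4) → 1 H
  atom 14: C, bond orders sum to 3 (valence 4) → 1 H
  atom 15: C, bond orders sum to 3 (valence 4) → 1 H
  atom 16: C, bond orders sum to 3 (valence 4) → 1 H
  atom 17: C, bond orders sum to 4 (valence 4) → 0 H
  atom 18: C, bond orders sum to 4 (valence 4) → 0 H
  atom 19: N, bond orders sum to 1 (valence 3) → 2 H
  atom 20: O, bond orders sum to 2 (valence 2) → 0 H
Totals → C:15, H:23, I:1, N:2, O:2.

C15H23IN2O2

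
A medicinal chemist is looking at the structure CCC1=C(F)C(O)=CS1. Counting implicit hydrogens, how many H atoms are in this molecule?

Walk through each heavy atom and fill implicit hydrogens from standard valence (C 4, N 3, O 2, S 2, halogen 1):
  atom 1: C, bond orders sum to 1 (valence 4) → 3 H
  atom 2: C, bond orders sum to 2 (valence 4) → 2 H
  atom 3: C, bond orders sum to 4 (valence 4) → 0 H
  atom 4: C, bond orders sum to 4 (valence 4) → 0 H
  atom 5: F (halogen, monovalent) → 0 H
  atom 6: C, bond orders sum to 4 (valence 4) → 0 H
  atom 7: O, bond orders sum to 1 (valence 2) → 1 H
  atom 8: C, bond orders sum to 3 (valence 4) → 1 H
  atom 9: S, bond orders sum to 2 (valence 2) → 0 H
Total hydrogens: 7.

7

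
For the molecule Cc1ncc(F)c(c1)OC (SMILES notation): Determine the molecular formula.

C7H8FNO

Walk through each heavy atom and fill implicit hydrogens from standard valence (C 4, N 3, O 2, S 2, halogen 1); for lowercase aromatic atoms, an aromatic c carries 1 H when it has two neighbours and 0 H with three, and aromatic n carries 0 H:
  atom 1: C, bond orders sum to 1 (valence 4) → 3 H
  atom 2: aromatic c, 3 neighbours → 0 H
  atom 3: aromatic n, 2 neighbours → 0 H
  atom 4: aromatic c, 2 neighbours → 1 H
  atom 5: aromatic c, 3 neighbours → 0 H
  atom 6: F (halogen, monovalent) → 0 H
  atom 7: aromatic c, 3 neighbours → 0 H
  atom 8: aromatic c, 2 neighbours → 1 H
  atom 9: O, bond orders sum to 2 (valence 2) → 0 H
  atom 10: C, bond orders sum to 1 (valence 4) → 3 H
Totals → C:7, H:8, F:1, N:1, O:1.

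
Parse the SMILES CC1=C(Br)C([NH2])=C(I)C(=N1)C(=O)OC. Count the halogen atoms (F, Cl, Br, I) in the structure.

2

Halogen atoms appear at heavy-atom positions 4, 8 (1×Br, 1×I).
Other groups present: 1 ester, 1 primary amine.
Halogen count: 2.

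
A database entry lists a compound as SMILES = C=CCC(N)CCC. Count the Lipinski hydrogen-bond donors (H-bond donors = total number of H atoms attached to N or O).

2

Donors: find every N or O and count the H atoms it carries.
  atom 5 (N): bond orders sum to 1 → 2 H
Lipinski HBD = 2.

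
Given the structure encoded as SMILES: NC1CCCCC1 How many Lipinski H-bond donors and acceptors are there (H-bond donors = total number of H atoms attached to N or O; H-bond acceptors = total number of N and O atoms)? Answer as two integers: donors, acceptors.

2, 1

Donors: find every N or O and count the H atoms it carries.
  atom 1 (N): bond orders sum to 1 → 2 H
Lipinski HBD = 2.
Acceptors: N atoms = 1, O atoms = 0 → HBA = 1.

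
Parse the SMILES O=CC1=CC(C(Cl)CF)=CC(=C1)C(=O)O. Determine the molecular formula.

Walk through each heavy atom and fill implicit hydrogens from standard valence (C 4, N 3, O 2, S 2, halogen 1):
  atom 1: O, bond orders sum to 2 (valence 2) → 0 H
  atom 2: C, bond orders sum to 3 (valence 4) → 1 H
  atom 3: C, bond orders sum to 4 (valence 4) → 0 H
  atom 4: C, bond orders sum to 3 (valence 4) → 1 H
  atom 5: C, bond orders sum to 4 (valence 4) → 0 H
  atom 6: C, bond orders sum to 3 (valence 4) → 1 H
  atom 7: Cl (halogen, monovalent) → 0 H
  atom 8: C, bond orders sum to 2 (valence 4) → 2 H
  atom 9: F (halogen, monovalent) → 0 H
  atom 10: C, bond orders sum to 3 (valence 4) → 1 H
  atom 11: C, bond orders sum to 4 (valence 4) → 0 H
  atom 12: C, bond orders sum to 3 (valence 4) → 1 H
  atom 13: C, bond orders sum to 4 (valence 4) → 0 H
  atom 14: O, bond orders sum to 2 (valence 2) → 0 H
  atom 15: O, bond orders sum to 1 (valence 2) → 1 H
Totals → C:10, H:8, Cl:1, F:1, O:3.

C10H8ClFO3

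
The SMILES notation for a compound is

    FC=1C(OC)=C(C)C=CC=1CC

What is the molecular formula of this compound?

C10H13FO

Walk through each heavy atom and fill implicit hydrogens from standard valence (C 4, N 3, O 2, S 2, halogen 1):
  atom 1: F (halogen, monovalent) → 0 H
  atom 2: C, bond orders sum to 4 (valence 4) → 0 H
  atom 3: C, bond orders sum to 4 (valence 4) → 0 H
  atom 4: O, bond orders sum to 2 (valence 2) → 0 H
  atom 5: C, bond orders sum to 1 (valence 4) → 3 H
  atom 6: C, bond orders sum to 4 (valence 4) → 0 H
  atom 7: C, bond orders sum to 1 (valence 4) → 3 H
  atom 8: C, bond orders sum to 3 (valence 4) → 1 H
  atom 9: C, bond orders sum to 3 (valence 4) → 1 H
  atom 10: C, bond orders sum to 4 (valence 4) → 0 H
  atom 11: C, bond orders sum to 2 (valence 4) → 2 H
  atom 12: C, bond orders sum to 1 (valence 4) → 3 H
Totals → C:10, H:13, F:1, O:1.
In Hill order: C10H13FO.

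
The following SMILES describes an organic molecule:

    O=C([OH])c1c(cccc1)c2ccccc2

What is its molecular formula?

C13H10O2

Walk through each heavy atom and fill implicit hydrogens from standard valence (C 4, N 3, O 2, S 2, halogen 1); for lowercase aromatic atoms, an aromatic c carries 1 H when it has two neighbours and 0 H with three, and aromatic n carries 0 H:
  atom 1: O, bond orders sum to 2 (valence 2) → 0 H
  atom 2: C, bond orders sum to 4 (valence 4) → 0 H
  atom 3: O with explicit H count 1
  atom 4: aromatic c, 3 neighbours → 0 H
  atom 5: aromatic c, 3 neighbours → 0 H
  atom 6: aromatic c, 2 neighbours → 1 H
  atom 7: aromatic c, 2 neighbours → 1 H
  atom 8: aromatic c, 2 neighbours → 1 H
  atom 9: aromatic c, 2 neighbours → 1 H
  atom 10: aromatic c, 3 neighbours → 0 H
  atom 11: aromatic c, 2 neighbours → 1 H
  atom 12: aromatic c, 2 neighbours → 1 H
  atom 13: aromatic c, 2 neighbours → 1 H
  atom 14: aromatic c, 2 neighbours → 1 H
  atom 15: aromatic c, 2 neighbours → 1 H
Totals → C:13, H:10, O:2.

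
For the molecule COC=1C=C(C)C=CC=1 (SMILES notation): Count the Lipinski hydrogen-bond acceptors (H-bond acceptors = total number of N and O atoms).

1

N atoms: 0; O atoms: 1.
Lipinski HBA = 0 + 1 = 1.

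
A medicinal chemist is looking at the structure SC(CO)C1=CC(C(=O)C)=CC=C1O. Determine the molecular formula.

C10H12O3S

Walk through each heavy atom and fill implicit hydrogens from standard valence (C 4, N 3, O 2, S 2, halogen 1):
  atom 1: S, bond orders sum to 1 (valence 2) → 1 H
  atom 2: C, bond orders sum to 3 (valence 4) → 1 H
  atom 3: C, bond orders sum to 2 (valence 4) → 2 H
  atom 4: O, bond orders sum to 1 (valence 2) → 1 H
  atom 5: C, bond orders sum to 4 (valence 4) → 0 H
  atom 6: C, bond orders sum to 3 (valence 4) → 1 H
  atom 7: C, bond orders sum to 4 (valence 4) → 0 H
  atom 8: C, bond orders sum to 4 (valence 4) → 0 H
  atom 9: O, bond orders sum to 2 (valence 2) → 0 H
  atom 10: C, bond orders sum to 1 (valence 4) → 3 H
  atom 11: C, bond orders sum to 3 (valence 4) → 1 H
  atom 12: C, bond orders sum to 3 (valence 4) → 1 H
  atom 13: C, bond orders sum to 4 (valence 4) → 0 H
  atom 14: O, bond orders sum to 1 (valence 2) → 1 H
Totals → C:10, H:12, O:3, S:1.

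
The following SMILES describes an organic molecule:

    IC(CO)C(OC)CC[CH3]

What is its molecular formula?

Walk through each heavy atom and fill implicit hydrogens from standard valence (C 4, N 3, O 2, S 2, halogen 1):
  atom 1: I (halogen, monovalent) → 0 H
  atom 2: C, bond orders sum to 3 (valence 4) → 1 H
  atom 3: C, bond orders sum to 2 (valence 4) → 2 H
  atom 4: O, bond orders sum to 1 (valence 2) → 1 H
  atom 5: C, bond orders sum to 3 (valence 4) → 1 H
  atom 6: O, bond orders sum to 2 (valence 2) → 0 H
  atom 7: C, bond orders sum to 1 (valence 4) → 3 H
  atom 8: C, bond orders sum to 2 (valence 4) → 2 H
  atom 9: C, bond orders sum to 2 (valence 4) → 2 H
  atom 10: C with explicit H count 3
Totals → C:7, H:15, I:1, O:2.
In Hill order: C7H15IO2.

C7H15IO2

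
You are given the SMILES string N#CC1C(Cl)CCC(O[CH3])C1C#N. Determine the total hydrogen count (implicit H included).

Walk through each heavy atom and fill implicit hydrogens from standard valence (C 4, N 3, O 2, S 2, halogen 1):
  atom 1: N, bond orders sum to 3 (valence 3) → 0 H
  atom 2: C, bond orders sum to 4 (valence 4) → 0 H
  atom 3: C, bond orders sum to 3 (valence 4) → 1 H
  atom 4: C, bond orders sum to 3 (valence 4) → 1 H
  atom 5: Cl (halogen, monovalent) → 0 H
  atom 6: C, bond orders sum to 2 (valence 4) → 2 H
  atom 7: C, bond orders sum to 2 (valence 4) → 2 H
  atom 8: C, bond orders sum to 3 (valence 4) → 1 H
  atom 9: O, bond orders sum to 2 (valence 2) → 0 H
  atom 10: C with explicit H count 3
  atom 11: C, bond orders sum to 3 (valence 4) → 1 H
  atom 12: C, bond orders sum to 4 (valence 4) → 0 H
  atom 13: N, bond orders sum to 3 (valence 3) → 0 H
Total hydrogens: 11.

11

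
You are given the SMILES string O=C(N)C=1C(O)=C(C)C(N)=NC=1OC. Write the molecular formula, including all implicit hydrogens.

C8H11N3O3

Walk through each heavy atom and fill implicit hydrogens from standard valence (C 4, N 3, O 2, S 2, halogen 1):
  atom 1: O, bond orders sum to 2 (valence 2) → 0 H
  atom 2: C, bond orders sum to 4 (valence 4) → 0 H
  atom 3: N, bond orders sum to 1 (valence 3) → 2 H
  atom 4: C, bond orders sum to 4 (valence 4) → 0 H
  atom 5: C, bond orders sum to 4 (valence 4) → 0 H
  atom 6: O, bond orders sum to 1 (valence 2) → 1 H
  atom 7: C, bond orders sum to 4 (valence 4) → 0 H
  atom 8: C, bond orders sum to 1 (valence 4) → 3 H
  atom 9: C, bond orders sum to 4 (valence 4) → 0 H
  atom 10: N, bond orders sum to 1 (valence 3) → 2 H
  atom 11: N, bond orders sum to 3 (valence 3) → 0 H
  atom 12: C, bond orders sum to 4 (valence 4) → 0 H
  atom 13: O, bond orders sum to 2 (valence 2) → 0 H
  atom 14: C, bond orders sum to 1 (valence 4) → 3 H
Totals → C:8, H:11, N:3, O:3.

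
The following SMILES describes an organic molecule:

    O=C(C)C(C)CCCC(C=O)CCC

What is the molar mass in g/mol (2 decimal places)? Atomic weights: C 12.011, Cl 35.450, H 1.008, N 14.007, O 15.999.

First, the molecular formula is C12H22O2 (counting implicit H from valence).
  C: 12 × 12.011 = 144.132
  H: 22 × 1.008 = 22.176
  O: 2 × 15.999 = 31.998
Sum: 12×12.011 + 22×1.008 + 2×15.999 = 198.306 → 198.31 g/mol.

198.31 g/mol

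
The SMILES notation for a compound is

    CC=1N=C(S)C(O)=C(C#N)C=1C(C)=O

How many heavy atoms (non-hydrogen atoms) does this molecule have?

Every atom symbol written in the SMILES (organic subset) is one heavy atom; implicit H are not written.
Heavy atoms by element → C:9, N:2, O:2, S:1.
Total: 14.

14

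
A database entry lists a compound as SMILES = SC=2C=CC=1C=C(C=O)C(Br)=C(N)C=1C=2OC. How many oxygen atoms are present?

Scan the SMILES for O atoms (remember two-letter symbols like Cl and Br are single atoms).
Oxygen count: 2.

2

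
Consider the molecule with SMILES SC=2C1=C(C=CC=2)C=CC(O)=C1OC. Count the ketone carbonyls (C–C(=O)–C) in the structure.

Scan the SMILES for the ketone motif — none present.
Groups that are present: 1 ether, 1 hydroxyl, 1 thiol.

0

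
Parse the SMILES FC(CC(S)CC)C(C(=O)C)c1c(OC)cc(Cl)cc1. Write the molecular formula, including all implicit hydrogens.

Walk through each heavy atom and fill implicit hydrogens from standard valence (C 4, N 3, O 2, S 2, halogen 1); for lowercase aromatic atoms, an aromatic c carries 1 H when it has two neighbours and 0 H with three, and aromatic n carries 0 H:
  atom 1: F (halogen, monovalent) → 0 H
  atom 2: C, bond orders sum to 3 (valence 4) → 1 H
  atom 3: C, bond orders sum to 2 (valence 4) → 2 H
  atom 4: C, bond orders sum to 3 (valence 4) → 1 H
  atom 5: S, bond orders sum to 1 (valence 2) → 1 H
  atom 6: C, bond orders sum to 2 (valence 4) → 2 H
  atom 7: C, bond orders sum to 1 (valence 4) → 3 H
  atom 8: C, bond orders sum to 3 (valence 4) → 1 H
  atom 9: C, bond orders sum to 4 (valence 4) → 0 H
  atom 10: O, bond orders sum to 2 (valence 2) → 0 H
  atom 11: C, bond orders sum to 1 (valence 4) → 3 H
  atom 12: aromatic c, 3 neighbours → 0 H
  atom 13: aromatic c, 3 neighbours → 0 H
  atom 14: O, bond orders sum to 2 (valence 2) → 0 H
  atom 15: C, bond orders sum to 1 (valence 4) → 3 H
  atom 16: aromatic c, 2 neighbours → 1 H
  atom 17: aromatic c, 3 neighbours → 0 H
  atom 18: Cl (halogen, monovalent) → 0 H
  atom 19: aromatic c, 2 neighbours → 1 H
  atom 20: aromatic c, 2 neighbours → 1 H
Totals → C:15, H:20, Cl:1, F:1, O:2, S:1.
In Hill order: C15H20ClFO2S.

C15H20ClFO2S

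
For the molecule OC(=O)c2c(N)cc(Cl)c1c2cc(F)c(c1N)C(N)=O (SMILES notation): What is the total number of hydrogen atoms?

Walk through each heavy atom and fill implicit hydrogens from standard valence (C 4, N 3, O 2, S 2, halogen 1); for lowercase aromatic atoms, an aromatic c carries 1 H when it has two neighbours and 0 H with three, and aromatic n carries 0 H:
  atom 1: O, bond orders sum to 1 (valence 2) → 1 H
  atom 2: C, bond orders sum to 4 (valence 4) → 0 H
  atom 3: O, bond orders sum to 2 (valence 2) → 0 H
  atom 4: aromatic c, 3 neighbours → 0 H
  atom 5: aromatic c, 3 neighbours → 0 H
  atom 6: N, bond orders sum to 1 (valence 3) → 2 H
  atom 7: aromatic c, 2 neighbours → 1 H
  atom 8: aromatic c, 3 neighbours → 0 H
  atom 9: Cl (halogen, monovalent) → 0 H
  atom 10: aromatic c, 3 neighbours → 0 H
  atom 11: aromatic c, 3 neighbours → 0 H
  atom 12: aromatic c, 2 neighbours → 1 H
  atom 13: aromatic c, 3 neighbours → 0 H
  atom 14: F (halogen, monovalent) → 0 H
  atom 15: aromatic c, 3 neighbours → 0 H
  atom 16: aromatic c, 3 neighbours → 0 H
  atom 17: N, bond orders sum to 1 (valence 3) → 2 H
  atom 18: C, bond orders sum to 4 (valence 4) → 0 H
  atom 19: N, bond orders sum to 1 (valence 3) → 2 H
  atom 20: O, bond orders sum to 2 (valence 2) → 0 H
Total hydrogens: 9.

9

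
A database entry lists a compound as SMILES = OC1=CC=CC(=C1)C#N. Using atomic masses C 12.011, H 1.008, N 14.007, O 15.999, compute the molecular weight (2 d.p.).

First, the molecular formula is C7H5NO (counting implicit H from valence).
  C: 7 × 12.011 = 84.077
  H: 5 × 1.008 = 5.040
  N: 1 × 14.007 = 14.007
  O: 1 × 15.999 = 15.999
Sum: 7×12.011 + 5×1.008 + 1×14.007 + 1×15.999 = 119.123 → 119.12 g/mol.

119.12 g/mol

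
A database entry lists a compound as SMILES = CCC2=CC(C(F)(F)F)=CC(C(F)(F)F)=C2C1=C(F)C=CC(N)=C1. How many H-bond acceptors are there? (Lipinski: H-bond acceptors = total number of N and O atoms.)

1

N atoms: 1; O atoms: 0.
Lipinski HBA = 1 + 0 = 1.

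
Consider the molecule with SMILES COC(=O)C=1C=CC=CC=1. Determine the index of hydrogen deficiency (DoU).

Molecular formula: C8H8O2.
DoU = (2C + 2 + N − H − X) / 2, where X is the halogen count and O/S are ignored.
    = (2·8 + 2 + 0 − 8 − 0) / 2 = 10 / 2 = 5.

5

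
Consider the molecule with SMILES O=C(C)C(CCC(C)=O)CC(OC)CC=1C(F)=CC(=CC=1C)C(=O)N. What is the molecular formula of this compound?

C19H26FNO4

Walk through each heavy atom and fill implicit hydrogens from standard valence (C 4, N 3, O 2, S 2, halogen 1):
  atom 1: O, bond orders sum to 2 (valence 2) → 0 H
  atom 2: C, bond orders sum to 4 (valence 4) → 0 H
  atom 3: C, bond orders sum to 1 (valence 4) → 3 H
  atom 4: C, bond orders sum to 3 (valence 4) → 1 H
  atom 5: C, bond orders sum to 2 (valence 4) → 2 H
  atom 6: C, bond orders sum to 2 (valence 4) → 2 H
  atom 7: C, bond orders sum to 4 (valence 4) → 0 H
  atom 8: C, bond orders sum to 1 (valence 4) → 3 H
  atom 9: O, bond orders sum to 2 (valence 2) → 0 H
  atom 10: C, bond orders sum to 2 (valence 4) → 2 H
  atom 11: C, bond orders sum to 3 (valence 4) → 1 H
  atom 12: O, bond orders sum to 2 (valence 2) → 0 H
  atom 13: C, bond orders sum to 1 (valence 4) → 3 H
  atom 14: C, bond orders sum to 2 (valence 4) → 2 H
  atom 15: C, bond orders sum to 4 (valence 4) → 0 H
  atom 16: C, bond orders sum to 4 (valence 4) → 0 H
  atom 17: F (halogen, monovalent) → 0 H
  atom 18: C, bond orders sum to 3 (valence 4) → 1 H
  atom 19: C, bond orders sum to 4 (valence 4) → 0 H
  atom 20: C, bond orders sum to 3 (valence 4) → 1 H
  atom 21: C, bond orders sum to 4 (valence 4) → 0 H
  atom 22: C, bond orders sum to 1 (valence 4) → 3 H
  atom 23: C, bond orders sum to 4 (valence 4) → 0 H
  atom 24: O, bond orders sum to 2 (valence 2) → 0 H
  atom 25: N, bond orders sum to 1 (valence 3) → 2 H
Totals → C:19, H:26, F:1, N:1, O:4.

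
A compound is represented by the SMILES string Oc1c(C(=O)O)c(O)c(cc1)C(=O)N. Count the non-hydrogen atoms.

Every atom symbol written in the SMILES (organic subset) is one heavy atom; implicit H are not written.
Heavy atoms by element → C:8, N:1, O:5.
Total: 14.

14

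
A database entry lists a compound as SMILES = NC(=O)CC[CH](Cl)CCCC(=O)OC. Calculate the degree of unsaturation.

2

Molecular formula: C9H16ClNO3.
DoU = (2C + 2 + N − H − X) / 2, where X is the halogen count and O/S are ignored.
    = (2·9 + 2 + 1 − 16 − 1) / 2 = 4 / 2 = 2.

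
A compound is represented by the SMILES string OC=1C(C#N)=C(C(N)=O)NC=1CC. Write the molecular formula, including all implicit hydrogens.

Walk through each heavy atom and fill implicit hydrogens from standard valence (C 4, N 3, O 2, S 2, halogen 1):
  atom 1: O, bond orders sum to 1 (valence 2) → 1 H
  atom 2: C, bond orders sum to 4 (valence 4) → 0 H
  atom 3: C, bond orders sum to 4 (valence 4) → 0 H
  atom 4: C, bond orders sum to 4 (valence 4) → 0 H
  atom 5: N, bond orders sum to 3 (valence 3) → 0 H
  atom 6: C, bond orders sum to 4 (valence 4) → 0 H
  atom 7: C, bond orders sum to 4 (valence 4) → 0 H
  atom 8: N, bond orders sum to 1 (valence 3) → 2 H
  atom 9: O, bond orders sum to 2 (valence 2) → 0 H
  atom 10: N, bond orders sum to 2 (valence 3) → 1 H
  atom 11: C, bond orders sum to 4 (valence 4) → 0 H
  atom 12: C, bond orders sum to 2 (valence 4) → 2 H
  atom 13: C, bond orders sum to 1 (valence 4) → 3 H
Totals → C:8, H:9, N:3, O:2.
In Hill order: C8H9N3O2.

C8H9N3O2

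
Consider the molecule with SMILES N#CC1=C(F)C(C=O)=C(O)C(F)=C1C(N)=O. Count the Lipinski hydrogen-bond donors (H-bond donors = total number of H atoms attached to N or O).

Donors: find every N or O and count the H atoms it carries.
  atom 1 (N): bond orders sum to 3 → 0 H
  atom 8 (O): bond orders sum to 2 → 0 H
  atom 10 (O): bond orders sum to 1 → 1 H
  atom 15 (N): bond orders sum to 1 → 2 H
  atom 16 (O): bond orders sum to 2 → 0 H
Lipinski HBD = 3.

3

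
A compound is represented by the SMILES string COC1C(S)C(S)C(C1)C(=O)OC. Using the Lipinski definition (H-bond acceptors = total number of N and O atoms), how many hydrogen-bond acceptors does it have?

N atoms: 0; O atoms: 3.
Lipinski HBA = 0 + 3 = 3.

3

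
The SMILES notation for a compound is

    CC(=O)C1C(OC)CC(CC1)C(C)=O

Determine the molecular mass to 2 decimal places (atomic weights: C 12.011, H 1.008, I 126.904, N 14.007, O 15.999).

First, the molecular formula is C11H18O3 (counting implicit H from valence).
  C: 11 × 12.011 = 132.121
  H: 18 × 1.008 = 18.144
  O: 3 × 15.999 = 47.997
Sum: 11×12.011 + 18×1.008 + 3×15.999 = 198.262 → 198.26 g/mol.

198.26 g/mol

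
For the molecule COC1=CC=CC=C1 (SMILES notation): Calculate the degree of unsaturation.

Degree of unsaturation = (number of rings) + (number of π bonds).
Ring closures in the SMILES: 1.
π bonds: 3 double bonds (each 1 DoU) → 3 DoU from unsaturation.
Total DoU = 1 + 3 = 4.

4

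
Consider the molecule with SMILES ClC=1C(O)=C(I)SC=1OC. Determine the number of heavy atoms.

Every atom symbol written in the SMILES (organic subset) is one heavy atom; implicit H are not written.
Heavy atoms by element → C:5, Cl:1, I:1, O:2, S:1.
Total: 10.

10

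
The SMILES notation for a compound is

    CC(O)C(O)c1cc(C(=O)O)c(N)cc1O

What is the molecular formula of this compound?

Walk through each heavy atom and fill implicit hydrogens from standard valence (C 4, N 3, O 2, S 2, halogen 1); for lowercase aromatic atoms, an aromatic c carries 1 H when it has two neighbours and 0 H with three, and aromatic n carries 0 H:
  atom 1: C, bond orders sum to 1 (valence 4) → 3 H
  atom 2: C, bond orders sum to 3 (valence 4) → 1 H
  atom 3: O, bond orders sum to 1 (valence 2) → 1 H
  atom 4: C, bond orders sum to 3 (valence 4) → 1 H
  atom 5: O, bond orders sum to 1 (valence 2) → 1 H
  atom 6: aromatic c, 3 neighbours → 0 H
  atom 7: aromatic c, 2 neighbours → 1 H
  atom 8: aromatic c, 3 neighbours → 0 H
  atom 9: C, bond orders sum to 4 (valence 4) → 0 H
  atom 10: O, bond orders sum to 2 (valence 2) → 0 H
  atom 11: O, bond orders sum to 1 (valence 2) → 1 H
  atom 12: aromatic c, 3 neighbours → 0 H
  atom 13: N, bond orders sum to 1 (valence 3) → 2 H
  atom 14: aromatic c, 2 neighbours → 1 H
  atom 15: aromatic c, 3 neighbours → 0 H
  atom 16: O, bond orders sum to 1 (valence 2) → 1 H
Totals → C:10, H:13, N:1, O:5.

C10H13NO5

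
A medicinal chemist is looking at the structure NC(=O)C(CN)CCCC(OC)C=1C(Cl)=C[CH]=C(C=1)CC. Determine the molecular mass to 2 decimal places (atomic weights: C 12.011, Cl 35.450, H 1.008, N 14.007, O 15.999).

312.84 g/mol

First, the molecular formula is C16H25ClN2O2 (counting implicit H from valence).
  C: 16 × 12.011 = 192.176
  Cl: 1 × 35.450 = 35.450
  H: 25 × 1.008 = 25.200
  N: 2 × 14.007 = 28.014
  O: 2 × 15.999 = 31.998
Sum: 16×12.011 + 1×35.450 + 25×1.008 + 2×14.007 + 2×15.999 = 312.838 → 312.84 g/mol.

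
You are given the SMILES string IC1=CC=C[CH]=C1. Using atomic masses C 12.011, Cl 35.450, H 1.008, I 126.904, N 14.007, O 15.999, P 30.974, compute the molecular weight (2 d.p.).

First, the molecular formula is C6H5I (counting implicit H from valence).
  C: 6 × 12.011 = 72.066
  H: 5 × 1.008 = 5.040
  I: 1 × 126.904 = 126.904
Sum: 6×12.011 + 5×1.008 + 1×126.904 = 204.010 → 204.01 g/mol.

204.01 g/mol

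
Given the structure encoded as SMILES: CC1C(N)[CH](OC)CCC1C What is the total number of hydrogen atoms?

Walk through each heavy atom and fill implicit hydrogens from standard valence (C 4, N 3, O 2, S 2, halogen 1):
  atom 1: C, bond orders sum to 1 (valence 4) → 3 H
  atom 2: C, bond orders sum to 3 (valence 4) → 1 H
  atom 3: C, bond orders sum to 3 (valence 4) → 1 H
  atom 4: N, bond orders sum to 1 (valence 3) → 2 H
  atom 5: C with explicit H count 1
  atom 6: O, bond orders sum to 2 (valence 2) → 0 H
  atom 7: C, bond orders sum to 1 (valence 4) → 3 H
  atom 8: C, bond orders sum to 2 (valence 4) → 2 H
  atom 9: C, bond orders sum to 2 (valence 4) → 2 H
  atom 10: C, bond orders sum to 3 (valence 4) → 1 H
  atom 11: C, bond orders sum to 1 (valence 4) → 3 H
Total hydrogens: 19.

19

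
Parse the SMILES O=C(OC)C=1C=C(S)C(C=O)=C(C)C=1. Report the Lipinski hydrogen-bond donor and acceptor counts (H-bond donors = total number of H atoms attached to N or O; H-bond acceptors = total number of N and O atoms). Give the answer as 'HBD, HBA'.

Donors: find every N or O and count the H atoms it carries.
  atom 1 (O): bond orders sum to 2 → 0 H
  atom 3 (O): bond orders sum to 2 → 0 H
  atom 11 (O): bond orders sum to 2 → 0 H
Lipinski HBD = 0.
Acceptors: N atoms = 0, O atoms = 3 → HBA = 3.

0, 3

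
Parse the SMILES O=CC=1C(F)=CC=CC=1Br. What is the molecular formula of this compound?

Walk through each heavy atom and fill implicit hydrogens from standard valence (C 4, N 3, O 2, S 2, halogen 1):
  atom 1: O, bond orders sum to 2 (valence 2) → 0 H
  atom 2: C, bond orders sum to 3 (valence 4) → 1 H
  atom 3: C, bond orders sum to 4 (valence 4) → 0 H
  atom 4: C, bond orders sum to 4 (valence 4) → 0 H
  atom 5: F (halogen, monovalent) → 0 H
  atom 6: C, bond orders sum to 3 (valence 4) → 1 H
  atom 7: C, bond orders sum to 3 (valence 4) → 1 H
  atom 8: C, bond orders sum to 3 (valence 4) → 1 H
  atom 9: C, bond orders sum to 4 (valence 4) → 0 H
  atom 10: Br (halogen, monovalent) → 0 H
Totals → C:7, H:4, Br:1, F:1, O:1.

C7H4BrFO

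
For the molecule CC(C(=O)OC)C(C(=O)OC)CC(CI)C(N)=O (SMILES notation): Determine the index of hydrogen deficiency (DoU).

Degree of unsaturation = (number of rings) + (number of π bonds).
Ring closures in the SMILES: 0.
π bonds: 3 double bonds (each 1 DoU) → 3 DoU from unsaturation.
Total DoU = 0 + 3 = 3.

3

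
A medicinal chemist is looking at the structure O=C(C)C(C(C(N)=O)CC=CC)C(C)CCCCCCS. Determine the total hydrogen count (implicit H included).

31

Walk through each heavy atom and fill implicit hydrogens from standard valence (C 4, N 3, O 2, S 2, halogen 1):
  atom 1: O, bond orders sum to 2 (valence 2) → 0 H
  atom 2: C, bond orders sum to 4 (valence 4) → 0 H
  atom 3: C, bond orders sum to 1 (valence 4) → 3 H
  atom 4: C, bond orders sum to 3 (valence 4) → 1 H
  atom 5: C, bond orders sum to 3 (valence 4) → 1 H
  atom 6: C, bond orders sum to 4 (valence 4) → 0 H
  atom 7: N, bond orders sum to 1 (valence 3) → 2 H
  atom 8: O, bond orders sum to 2 (valence 2) → 0 H
  atom 9: C, bond orders sum to 2 (valence 4) → 2 H
  atom 10: C, bond orders sum to 3 (valence 4) → 1 H
  atom 11: C, bond orders sum to 3 (valence 4) → 1 H
  atom 12: C, bond orders sum to 1 (valence 4) → 3 H
  atom 13: C, bond orders sum to 3 (valence 4) → 1 H
  atom 14: C, bond orders sum to 1 (valence 4) → 3 H
  atom 15: C, bond orders sum to 2 (valence 4) → 2 H
  atom 16: C, bond orders sum to 2 (valence 4) → 2 H
  atom 17: C, bond orders sum to 2 (valence 4) → 2 H
  atom 18: C, bond orders sum to 2 (valence 4) → 2 H
  atom 19: C, bond orders sum to 2 (valence 4) → 2 H
  atom 20: C, bond orders sum to 2 (valence 4) → 2 H
  atom 21: S, bond orders sum to 1 (valence 2) → 1 H
Total hydrogens: 31.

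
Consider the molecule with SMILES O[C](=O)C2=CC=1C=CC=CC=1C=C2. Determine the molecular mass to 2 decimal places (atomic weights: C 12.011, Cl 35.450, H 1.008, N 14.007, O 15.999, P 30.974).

First, the molecular formula is C11H8O2 (counting implicit H from valence).
  C: 11 × 12.011 = 132.121
  H: 8 × 1.008 = 8.064
  O: 2 × 15.999 = 31.998
Sum: 11×12.011 + 8×1.008 + 2×15.999 = 172.183 → 172.18 g/mol.

172.18 g/mol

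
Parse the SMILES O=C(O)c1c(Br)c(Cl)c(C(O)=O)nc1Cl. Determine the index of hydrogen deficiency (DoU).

6

Molecular formula: C7H2BrCl2NO4.
DoU = (2C + 2 + N − H − X) / 2, where X is the halogen count and O/S are ignored.
    = (2·7 + 2 + 1 − 2 − 3) / 2 = 12 / 2 = 6.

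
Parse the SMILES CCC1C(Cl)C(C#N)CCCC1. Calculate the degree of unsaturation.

3

Molecular formula: C10H16ClN.
DoU = (2C + 2 + N − H − X) / 2, where X is the halogen count and O/S are ignored.
    = (2·10 + 2 + 1 − 16 − 1) / 2 = 6 / 2 = 3.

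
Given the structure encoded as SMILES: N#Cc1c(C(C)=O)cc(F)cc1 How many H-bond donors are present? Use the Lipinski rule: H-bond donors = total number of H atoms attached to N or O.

Donors: find every N or O and count the H atoms it carries.
  atom 1 (N): bond orders sum to 3 → 0 H
  atom 7 (O): bond orders sum to 2 → 0 H
Lipinski HBD = 0.

0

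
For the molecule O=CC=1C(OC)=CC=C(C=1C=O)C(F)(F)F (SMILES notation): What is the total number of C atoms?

10

Count every carbon token in the SMILES (each C, including those in ring-closure positions and inside branches).
Carbon count: 10.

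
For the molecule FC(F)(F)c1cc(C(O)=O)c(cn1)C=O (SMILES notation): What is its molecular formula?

C8H4F3NO3

Walk through each heavy atom and fill implicit hydrogens from standard valence (C 4, N 3, O 2, S 2, halogen 1); for lowercase aromatic atoms, an aromatic c carries 1 H when it has two neighbours and 0 H with three, and aromatic n carries 0 H:
  atom 1: F (halogen, monovalent) → 0 H
  atom 2: C, bond orders sum to 4 (valence 4) → 0 H
  atom 3: F (halogen, monovalent) → 0 H
  atom 4: F (halogen, monovalent) → 0 H
  atom 5: aromatic c, 3 neighbours → 0 H
  atom 6: aromatic c, 2 neighbours → 1 H
  atom 7: aromatic c, 3 neighbours → 0 H
  atom 8: C, bond orders sum to 4 (valence 4) → 0 H
  atom 9: O, bond orders sum to 1 (valence 2) → 1 H
  atom 10: O, bond orders sum to 2 (valence 2) → 0 H
  atom 11: aromatic c, 3 neighbours → 0 H
  atom 12: aromatic c, 2 neighbours → 1 H
  atom 13: aromatic n, 2 neighbours → 0 H
  atom 14: C, bond orders sum to 3 (valence 4) → 1 H
  atom 15: O, bond orders sum to 2 (valence 2) → 0 H
Totals → C:8, H:4, F:3, N:1, O:3.
In Hill order: C8H4F3NO3.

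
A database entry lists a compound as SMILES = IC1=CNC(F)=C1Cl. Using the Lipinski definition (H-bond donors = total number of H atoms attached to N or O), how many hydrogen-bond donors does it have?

Donors: find every N or O and count the H atoms it carries.
  atom 4 (N): bond orders sum to 2 → 1 H
Lipinski HBD = 1.

1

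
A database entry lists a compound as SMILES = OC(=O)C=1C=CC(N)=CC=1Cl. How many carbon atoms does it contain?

Count every carbon token in the SMILES (each C, including those in ring-closure positions and inside branches).
Carbon count: 7.

7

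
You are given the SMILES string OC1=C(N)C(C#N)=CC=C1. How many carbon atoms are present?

Count every carbon token in the SMILES (each C, including those in ring-closure positions and inside branches).
Carbon count: 7.

7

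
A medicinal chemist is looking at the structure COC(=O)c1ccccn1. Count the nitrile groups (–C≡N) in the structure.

0

Scan the SMILES for the nitrile motif — none present.
Groups that are present: 1 ester.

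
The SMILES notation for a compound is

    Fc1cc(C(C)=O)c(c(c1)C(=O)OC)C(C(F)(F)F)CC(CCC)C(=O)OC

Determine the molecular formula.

C19H22F4O5

Walk through each heavy atom and fill implicit hydrogens from standard valence (C 4, N 3, O 2, S 2, halogen 1); for lowercase aromatic atoms, an aromatic c carries 1 H when it has two neighbours and 0 H with three, and aromatic n carries 0 H:
  atom 1: F (halogen, monovalent) → 0 H
  atom 2: aromatic c, 3 neighbours → 0 H
  atom 3: aromatic c, 2 neighbours → 1 H
  atom 4: aromatic c, 3 neighbours → 0 H
  atom 5: C, bond orders sum to 4 (valence 4) → 0 H
  atom 6: C, bond orders sum to 1 (valence 4) → 3 H
  atom 7: O, bond orders sum to 2 (valence 2) → 0 H
  atom 8: aromatic c, 3 neighbours → 0 H
  atom 9: aromatic c, 3 neighbours → 0 H
  atom 10: aromatic c, 2 neighbours → 1 H
  atom 11: C, bond orders sum to 4 (valence 4) → 0 H
  atom 12: O, bond orders sum to 2 (valence 2) → 0 H
  atom 13: O, bond orders sum to 2 (valence 2) → 0 H
  atom 14: C, bond orders sum to 1 (valence 4) → 3 H
  atom 15: C, bond orders sum to 3 (valence 4) → 1 H
  atom 16: C, bond orders sum to 4 (valence 4) → 0 H
  atom 17: F (halogen, monovalent) → 0 H
  atom 18: F (halogen, monovalent) → 0 H
  atom 19: F (halogen, monovalent) → 0 H
  atom 20: C, bond orders sum to 2 (valence 4) → 2 H
  atom 21: C, bond orders sum to 3 (valence 4) → 1 H
  atom 22: C, bond orders sum to 2 (valence 4) → 2 H
  atom 23: C, bond orders sum to 2 (valence 4) → 2 H
  atom 24: C, bond orders sum to 1 (valence 4) → 3 H
  atom 25: C, bond orders sum to 4 (valence 4) → 0 H
  atom 26: O, bond orders sum to 2 (valence 2) → 0 H
  atom 27: O, bond orders sum to 2 (valence 2) → 0 H
  atom 28: C, bond orders sum to 1 (valence 4) → 3 H
Totals → C:19, H:22, F:4, O:5.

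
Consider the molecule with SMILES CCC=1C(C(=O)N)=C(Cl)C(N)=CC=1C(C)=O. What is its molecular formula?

Walk through each heavy atom and fill implicit hydrogens from standard valence (C 4, N 3, O 2, S 2, halogen 1):
  atom 1: C, bond orders sum to 1 (valence 4) → 3 H
  atom 2: C, bond orders sum to 2 (valence 4) → 2 H
  atom 3: C, bond orders sum to 4 (valence 4) → 0 H
  atom 4: C, bond orders sum to 4 (valence 4) → 0 H
  atom 5: C, bond orders sum to 4 (valence 4) → 0 H
  atom 6: O, bond orders sum to 2 (valence 2) → 0 H
  atom 7: N, bond orders sum to 1 (valence 3) → 2 H
  atom 8: C, bond orders sum to 4 (valence 4) → 0 H
  atom 9: Cl (halogen, monovalent) → 0 H
  atom 10: C, bond orders sum to 4 (valence 4) → 0 H
  atom 11: N, bond orders sum to 1 (valence 3) → 2 H
  atom 12: C, bond orders sum to 3 (valence 4) → 1 H
  atom 13: C, bond orders sum to 4 (valence 4) → 0 H
  atom 14: C, bond orders sum to 4 (valence 4) → 0 H
  atom 15: C, bond orders sum to 1 (valence 4) → 3 H
  atom 16: O, bond orders sum to 2 (valence 2) → 0 H
Totals → C:11, H:13, Cl:1, N:2, O:2.

C11H13ClN2O2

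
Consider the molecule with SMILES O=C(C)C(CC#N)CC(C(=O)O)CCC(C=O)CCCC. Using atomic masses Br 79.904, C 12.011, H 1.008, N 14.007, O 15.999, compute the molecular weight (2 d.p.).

First, the molecular formula is C16H25NO4 (counting implicit H from valence).
  C: 16 × 12.011 = 192.176
  H: 25 × 1.008 = 25.200
  N: 1 × 14.007 = 14.007
  O: 4 × 15.999 = 63.996
Sum: 16×12.011 + 25×1.008 + 1×14.007 + 4×15.999 = 295.379 → 295.38 g/mol.

295.38 g/mol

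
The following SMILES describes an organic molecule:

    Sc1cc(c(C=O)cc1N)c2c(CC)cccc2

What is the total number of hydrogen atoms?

15

Walk through each heavy atom and fill implicit hydrogens from standard valence (C 4, N 3, O 2, S 2, halogen 1); for lowercase aromatic atoms, an aromatic c carries 1 H when it has two neighbours and 0 H with three, and aromatic n carries 0 H:
  atom 1: S, bond orders sum to 1 (valence 2) → 1 H
  atom 2: aromatic c, 3 neighbours → 0 H
  atom 3: aromatic c, 2 neighbours → 1 H
  atom 4: aromatic c, 3 neighbours → 0 H
  atom 5: aromatic c, 3 neighbours → 0 H
  atom 6: C, bond orders sum to 3 (valence 4) → 1 H
  atom 7: O, bond orders sum to 2 (valence 2) → 0 H
  atom 8: aromatic c, 2 neighbours → 1 H
  atom 9: aromatic c, 3 neighbours → 0 H
  atom 10: N, bond orders sum to 1 (valence 3) → 2 H
  atom 11: aromatic c, 3 neighbours → 0 H
  atom 12: aromatic c, 3 neighbours → 0 H
  atom 13: C, bond orders sum to 2 (valence 4) → 2 H
  atom 14: C, bond orders sum to 1 (valence 4) → 3 H
  atom 15: aromatic c, 2 neighbours → 1 H
  atom 16: aromatic c, 2 neighbours → 1 H
  atom 17: aromatic c, 2 neighbours → 1 H
  atom 18: aromatic c, 2 neighbours → 1 H
Total hydrogens: 15.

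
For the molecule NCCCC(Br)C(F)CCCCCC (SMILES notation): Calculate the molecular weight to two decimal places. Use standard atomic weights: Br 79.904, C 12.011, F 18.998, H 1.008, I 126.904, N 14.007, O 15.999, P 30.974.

268.21 g/mol

First, the molecular formula is C11H23BrFN (counting implicit H from valence).
  Br: 1 × 79.904 = 79.904
  C: 11 × 12.011 = 132.121
  F: 1 × 18.998 = 18.998
  H: 23 × 1.008 = 23.184
  N: 1 × 14.007 = 14.007
Sum: 1×79.904 + 11×12.011 + 1×18.998 + 23×1.008 + 1×14.007 = 268.214 → 268.21 g/mol.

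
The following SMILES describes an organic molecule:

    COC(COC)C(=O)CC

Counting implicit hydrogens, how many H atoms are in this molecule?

14

Walk through each heavy atom and fill implicit hydrogens from standard valence (C 4, N 3, O 2, S 2, halogen 1):
  atom 1: C, bond orders sum to 1 (valence 4) → 3 H
  atom 2: O, bond orders sum to 2 (valence 2) → 0 H
  atom 3: C, bond orders sum to 3 (valence 4) → 1 H
  atom 4: C, bond orders sum to 2 (valence 4) → 2 H
  atom 5: O, bond orders sum to 2 (valence 2) → 0 H
  atom 6: C, bond orders sum to 1 (valence 4) → 3 H
  atom 7: C, bond orders sum to 4 (valence 4) → 0 H
  atom 8: O, bond orders sum to 2 (valence 2) → 0 H
  atom 9: C, bond orders sum to 2 (valence 4) → 2 H
  atom 10: C, bond orders sum to 1 (valence 4) → 3 H
Total hydrogens: 14.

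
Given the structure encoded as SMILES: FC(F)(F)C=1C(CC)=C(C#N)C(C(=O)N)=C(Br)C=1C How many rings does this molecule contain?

In SMILES, each pair of matching ring-closure digits denotes one ring-closing bond; the number of such bonds equals the number of independent rings.
Ring-closure bonds here: 1.

1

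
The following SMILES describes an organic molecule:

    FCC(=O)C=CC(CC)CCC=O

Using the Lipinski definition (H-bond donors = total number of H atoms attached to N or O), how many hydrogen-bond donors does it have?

Donors: find every N or O and count the H atoms it carries.
  atom 4 (O): bond orders sum to 2 → 0 H
  atom 13 (O): bond orders sum to 2 → 0 H
Lipinski HBD = 0.

0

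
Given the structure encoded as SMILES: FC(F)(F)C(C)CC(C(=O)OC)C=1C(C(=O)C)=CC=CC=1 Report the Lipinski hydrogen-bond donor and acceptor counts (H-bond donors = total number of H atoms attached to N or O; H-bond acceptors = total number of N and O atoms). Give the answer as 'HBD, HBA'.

Donors: find every N or O and count the H atoms it carries.
  atom 10 (O): bond orders sum to 2 → 0 H
  atom 11 (O): bond orders sum to 2 → 0 H
  atom 16 (O): bond orders sum to 2 → 0 H
Lipinski HBD = 0.
Acceptors: N atoms = 0, O atoms = 3 → HBA = 3.

0, 3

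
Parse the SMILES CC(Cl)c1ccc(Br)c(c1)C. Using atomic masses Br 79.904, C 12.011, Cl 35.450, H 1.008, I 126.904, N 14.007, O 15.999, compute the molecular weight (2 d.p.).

First, the molecular formula is C9H10BrCl (counting implicit H from valence).
  Br: 1 × 79.904 = 79.904
  C: 9 × 12.011 = 108.099
  Cl: 1 × 35.450 = 35.450
  H: 10 × 1.008 = 10.080
Sum: 1×79.904 + 9×12.011 + 1×35.450 + 10×1.008 = 233.533 → 233.53 g/mol.

233.53 g/mol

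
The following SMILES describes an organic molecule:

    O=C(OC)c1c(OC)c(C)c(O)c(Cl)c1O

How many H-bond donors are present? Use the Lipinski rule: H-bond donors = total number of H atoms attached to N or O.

2

Donors: find every N or O and count the H atoms it carries.
  atom 1 (O): bond orders sum to 2 → 0 H
  atom 3 (O): bond orders sum to 2 → 0 H
  atom 7 (O): bond orders sum to 2 → 0 H
  atom 12 (O): bond orders sum to 1 → 1 H
  atom 16 (O): bond orders sum to 1 → 1 H
Lipinski HBD = 2.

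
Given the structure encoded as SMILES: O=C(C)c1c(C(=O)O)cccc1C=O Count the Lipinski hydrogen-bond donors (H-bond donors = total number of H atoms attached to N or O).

Donors: find every N or O and count the H atoms it carries.
  atom 1 (O): bond orders sum to 2 → 0 H
  atom 7 (O): bond orders sum to 2 → 0 H
  atom 8 (O): bond orders sum to 1 → 1 H
  atom 14 (O): bond orders sum to 2 → 0 H
Lipinski HBD = 1.

1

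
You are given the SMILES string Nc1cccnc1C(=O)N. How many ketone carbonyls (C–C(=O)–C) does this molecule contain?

Scan the SMILES for the ketone motif — none present.
Groups that are present: 1 amide, 1 primary amine.

0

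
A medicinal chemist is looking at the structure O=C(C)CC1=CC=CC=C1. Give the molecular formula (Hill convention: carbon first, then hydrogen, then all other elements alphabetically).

Walk through each heavy atom and fill implicit hydrogens from standard valence (C 4, N 3, O 2, S 2, halogen 1):
  atom 1: O, bond orders sum to 2 (valence 2) → 0 H
  atom 2: C, bond orders sum to 4 (valence 4) → 0 H
  atom 3: C, bond orders sum to 1 (valence 4) → 3 H
  atom 4: C, bond orders sum to 2 (valence 4) → 2 H
  atom 5: C, bond orders sum to 4 (valence 4) → 0 H
  atom 6: C, bond orders sum to 3 (valence 4) → 1 H
  atom 7: C, bond orders sum to 3 (valence 4) → 1 H
  atom 8: C, bond orders sum to 3 (valence 4) → 1 H
  atom 9: C, bond orders sum to 3 (valence 4) → 1 H
  atom 10: C, bond orders sum to 3 (valence 4) → 1 H
Totals → C:9, H:10, O:1.
In Hill order: C9H10O.

C9H10O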